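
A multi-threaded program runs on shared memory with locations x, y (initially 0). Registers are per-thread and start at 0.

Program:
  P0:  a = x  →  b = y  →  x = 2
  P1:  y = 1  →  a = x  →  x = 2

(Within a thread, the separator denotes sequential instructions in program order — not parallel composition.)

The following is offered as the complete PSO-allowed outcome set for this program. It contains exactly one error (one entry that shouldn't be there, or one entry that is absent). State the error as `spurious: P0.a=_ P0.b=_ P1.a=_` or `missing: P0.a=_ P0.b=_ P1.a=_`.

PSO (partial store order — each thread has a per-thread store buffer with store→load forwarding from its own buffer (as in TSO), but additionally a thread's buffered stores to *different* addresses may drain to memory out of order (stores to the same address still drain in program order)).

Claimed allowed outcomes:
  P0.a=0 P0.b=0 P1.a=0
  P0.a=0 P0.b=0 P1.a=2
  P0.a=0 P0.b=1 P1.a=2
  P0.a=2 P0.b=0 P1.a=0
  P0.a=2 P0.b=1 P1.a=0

outcome vector order: (P0.a,P0.b,P1.a)
under PSO → 0/0/0 0/0/2 0/1/0 0/1/2 2/0/0 2/1/0
PSO∖claimed = {0/1/0}

missing: P0.a=0 P0.b=1 P1.a=0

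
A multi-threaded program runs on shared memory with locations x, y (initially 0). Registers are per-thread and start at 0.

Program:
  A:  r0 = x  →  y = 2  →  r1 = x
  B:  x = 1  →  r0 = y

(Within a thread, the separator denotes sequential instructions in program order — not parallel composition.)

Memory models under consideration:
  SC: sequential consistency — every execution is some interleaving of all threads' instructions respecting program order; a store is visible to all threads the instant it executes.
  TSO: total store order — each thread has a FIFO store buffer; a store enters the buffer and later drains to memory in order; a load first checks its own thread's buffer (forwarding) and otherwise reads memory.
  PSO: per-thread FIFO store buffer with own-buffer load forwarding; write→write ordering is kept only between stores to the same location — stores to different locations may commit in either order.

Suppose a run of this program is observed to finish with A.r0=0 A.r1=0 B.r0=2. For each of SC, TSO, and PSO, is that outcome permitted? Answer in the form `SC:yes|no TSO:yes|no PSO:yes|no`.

SC:yes TSO:yes PSO:yes

outcome vector order: (A.r0,A.r1,B.r0)
SC (5): 002, 010, 012, 110, 112
TSO (6): 000, 002, 010, 012, 110, 112
PSO (6): 000, 002, 010, 012, 110, 112
target 002 ∈ {SC,TSO,PSO}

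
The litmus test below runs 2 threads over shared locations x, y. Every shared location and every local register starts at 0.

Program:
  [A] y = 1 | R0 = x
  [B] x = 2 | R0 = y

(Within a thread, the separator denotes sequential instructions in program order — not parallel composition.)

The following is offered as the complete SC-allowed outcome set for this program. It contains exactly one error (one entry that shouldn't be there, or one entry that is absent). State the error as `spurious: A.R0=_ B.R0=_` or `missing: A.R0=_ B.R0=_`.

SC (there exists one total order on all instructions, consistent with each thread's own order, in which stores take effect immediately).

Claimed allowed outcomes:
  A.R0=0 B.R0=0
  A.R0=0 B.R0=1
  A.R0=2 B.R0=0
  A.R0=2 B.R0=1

spurious: A.R0=0 B.R0=0

outcome vector order: (A.R0,B.R0)
under SC → (0,1), (2,0), (2,1)
claimed∖SC = {(0,0)}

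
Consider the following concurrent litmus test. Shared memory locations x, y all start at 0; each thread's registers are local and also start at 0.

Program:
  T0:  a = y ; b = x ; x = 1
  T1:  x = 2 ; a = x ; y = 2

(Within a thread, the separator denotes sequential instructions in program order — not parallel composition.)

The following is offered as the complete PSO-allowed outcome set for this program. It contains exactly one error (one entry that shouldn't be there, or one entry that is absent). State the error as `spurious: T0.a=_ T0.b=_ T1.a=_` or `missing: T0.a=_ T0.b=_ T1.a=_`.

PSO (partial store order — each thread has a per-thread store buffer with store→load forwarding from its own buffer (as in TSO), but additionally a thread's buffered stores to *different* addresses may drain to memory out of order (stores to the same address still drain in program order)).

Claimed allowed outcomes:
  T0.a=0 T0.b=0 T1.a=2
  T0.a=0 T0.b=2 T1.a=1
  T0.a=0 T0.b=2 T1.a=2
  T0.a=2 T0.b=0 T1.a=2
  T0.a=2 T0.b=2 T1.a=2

missing: T0.a=0 T0.b=0 T1.a=1

outcome vector order: (T0.a,T0.b,T1.a)
[PSO] allowed = {001, 002, 021, 022, 202, 222}
PSO∖claimed = {001}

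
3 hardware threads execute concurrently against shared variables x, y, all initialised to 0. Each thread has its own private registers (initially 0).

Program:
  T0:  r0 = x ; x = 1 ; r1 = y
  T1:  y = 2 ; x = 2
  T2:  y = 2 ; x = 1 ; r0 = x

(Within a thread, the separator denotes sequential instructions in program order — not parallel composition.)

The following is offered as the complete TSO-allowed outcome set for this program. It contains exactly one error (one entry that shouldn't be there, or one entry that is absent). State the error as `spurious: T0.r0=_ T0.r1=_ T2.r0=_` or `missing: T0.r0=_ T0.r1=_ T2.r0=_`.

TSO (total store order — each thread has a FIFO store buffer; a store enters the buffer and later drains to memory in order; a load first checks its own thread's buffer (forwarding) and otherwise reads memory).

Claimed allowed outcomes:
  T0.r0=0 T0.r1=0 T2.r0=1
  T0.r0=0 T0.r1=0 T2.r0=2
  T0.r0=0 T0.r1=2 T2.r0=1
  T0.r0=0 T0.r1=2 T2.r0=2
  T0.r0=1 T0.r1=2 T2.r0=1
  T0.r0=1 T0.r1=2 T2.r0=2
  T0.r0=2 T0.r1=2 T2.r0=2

missing: T0.r0=2 T0.r1=2 T2.r0=1

outcome vector order: (T0.r0,T0.r1,T2.r0)
TSO (8): (0,0,1), (0,0,2), (0,2,1), (0,2,2), (1,2,1), (1,2,2), (2,2,1), (2,2,2)
TSO∖claimed = {(2,2,1)}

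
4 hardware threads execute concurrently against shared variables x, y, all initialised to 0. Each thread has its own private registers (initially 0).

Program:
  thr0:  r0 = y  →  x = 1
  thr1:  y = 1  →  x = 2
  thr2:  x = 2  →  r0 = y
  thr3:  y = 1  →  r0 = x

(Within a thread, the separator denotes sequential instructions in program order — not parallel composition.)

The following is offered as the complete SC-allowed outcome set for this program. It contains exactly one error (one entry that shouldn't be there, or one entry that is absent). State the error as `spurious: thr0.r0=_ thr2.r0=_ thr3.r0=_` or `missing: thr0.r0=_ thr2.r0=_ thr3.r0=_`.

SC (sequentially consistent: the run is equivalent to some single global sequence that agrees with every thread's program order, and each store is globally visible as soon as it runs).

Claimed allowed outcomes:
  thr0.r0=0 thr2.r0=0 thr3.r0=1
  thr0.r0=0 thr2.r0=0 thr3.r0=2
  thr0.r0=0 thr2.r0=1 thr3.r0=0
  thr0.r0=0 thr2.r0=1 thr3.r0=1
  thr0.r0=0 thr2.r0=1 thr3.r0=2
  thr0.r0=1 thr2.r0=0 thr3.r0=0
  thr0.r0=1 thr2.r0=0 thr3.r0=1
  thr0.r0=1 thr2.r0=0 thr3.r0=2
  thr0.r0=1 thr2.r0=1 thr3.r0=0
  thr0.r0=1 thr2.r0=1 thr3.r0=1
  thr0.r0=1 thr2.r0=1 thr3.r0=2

outcome vector order: (thr0.r0,thr2.r0,thr3.r0)
SC (10): (0,0,1), (0,0,2), (0,1,0), (0,1,1), (0,1,2), (1,0,1), (1,0,2), (1,1,0), (1,1,1), (1,1,2)
claimed∖SC = {(1,0,0)}

spurious: thr0.r0=1 thr2.r0=0 thr3.r0=0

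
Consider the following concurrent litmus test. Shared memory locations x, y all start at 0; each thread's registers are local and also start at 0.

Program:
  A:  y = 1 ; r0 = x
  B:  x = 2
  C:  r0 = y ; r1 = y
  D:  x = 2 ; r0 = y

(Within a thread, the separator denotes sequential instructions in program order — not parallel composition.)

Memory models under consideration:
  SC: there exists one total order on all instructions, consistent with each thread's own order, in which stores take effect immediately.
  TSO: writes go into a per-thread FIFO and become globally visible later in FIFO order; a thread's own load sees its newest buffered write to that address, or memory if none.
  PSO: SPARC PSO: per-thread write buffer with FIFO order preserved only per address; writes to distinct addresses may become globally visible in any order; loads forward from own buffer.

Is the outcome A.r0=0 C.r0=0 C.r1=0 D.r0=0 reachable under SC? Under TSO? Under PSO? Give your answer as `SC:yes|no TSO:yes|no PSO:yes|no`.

SC:no TSO:yes PSO:yes

outcome vector order: (A.r0,C.r0,C.r1,D.r0)
under SC → <0 0 0 1> <0 0 1 1> <0 1 1 1> <2 0 0 0> <2 0 0 1> <2 0 1 0> <2 0 1 1> <2 1 1 0> <2 1 1 1>
under TSO → <0 0 0 0> <0 0 0 1> <0 0 1 0> <0 0 1 1> <0 1 1 0> <0 1 1 1> <2 0 0 0> <2 0 0 1> <2 0 1 0> <2 0 1 1> <2 1 1 0> <2 1 1 1>
under PSO → <0 0 0 0> <0 0 0 1> <0 0 1 0> <0 0 1 1> <0 1 1 0> <0 1 1 1> <2 0 0 0> <2 0 0 1> <2 0 1 0> <2 0 1 1> <2 1 1 0> <2 1 1 1>
target <0 0 0 0> ∈ {TSO,PSO}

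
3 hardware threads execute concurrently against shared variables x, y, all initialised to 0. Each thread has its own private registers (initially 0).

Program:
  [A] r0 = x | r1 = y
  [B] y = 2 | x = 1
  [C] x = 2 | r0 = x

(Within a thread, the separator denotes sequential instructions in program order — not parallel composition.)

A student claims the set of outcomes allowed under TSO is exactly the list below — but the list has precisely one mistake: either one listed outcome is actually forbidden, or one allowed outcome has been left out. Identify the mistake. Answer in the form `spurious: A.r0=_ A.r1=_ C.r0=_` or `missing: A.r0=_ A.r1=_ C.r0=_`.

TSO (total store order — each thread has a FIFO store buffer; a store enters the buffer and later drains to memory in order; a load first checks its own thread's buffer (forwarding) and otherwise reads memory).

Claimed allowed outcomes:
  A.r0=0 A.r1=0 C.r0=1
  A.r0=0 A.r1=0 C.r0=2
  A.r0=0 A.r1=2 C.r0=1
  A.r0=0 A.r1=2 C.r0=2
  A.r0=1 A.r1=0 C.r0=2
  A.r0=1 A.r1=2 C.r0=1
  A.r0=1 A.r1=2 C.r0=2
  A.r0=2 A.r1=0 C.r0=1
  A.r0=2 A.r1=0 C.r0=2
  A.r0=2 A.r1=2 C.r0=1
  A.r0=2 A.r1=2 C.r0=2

spurious: A.r0=1 A.r1=0 C.r0=2

outcome vector order: (A.r0,A.r1,C.r0)
TSO: 10 outcomes — {0/0/1 0/0/2 0/2/1 0/2/2 1/2/1 1/2/2 2/0/1 2/0/2 2/2/1 2/2/2}
claimed∖TSO = {1/0/2}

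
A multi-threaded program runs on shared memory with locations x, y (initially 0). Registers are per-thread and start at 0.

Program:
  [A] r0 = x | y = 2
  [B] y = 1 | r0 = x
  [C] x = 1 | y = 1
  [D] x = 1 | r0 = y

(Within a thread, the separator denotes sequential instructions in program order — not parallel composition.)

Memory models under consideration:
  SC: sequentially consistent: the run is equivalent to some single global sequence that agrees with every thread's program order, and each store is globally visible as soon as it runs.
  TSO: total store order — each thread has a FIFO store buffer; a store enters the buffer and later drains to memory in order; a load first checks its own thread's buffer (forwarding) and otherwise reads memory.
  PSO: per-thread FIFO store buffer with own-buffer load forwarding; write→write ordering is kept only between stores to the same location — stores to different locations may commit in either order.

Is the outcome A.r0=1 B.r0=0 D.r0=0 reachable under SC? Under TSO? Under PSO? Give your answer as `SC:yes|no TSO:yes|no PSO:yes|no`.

SC:no TSO:yes PSO:yes

outcome vector order: (A.r0,B.r0,D.r0)
under SC → <0 0 1>; <0 0 2>; <0 1 0>; <0 1 1>; <0 1 2>; <1 0 1>; <1 0 2>; <1 1 0>; <1 1 1>; <1 1 2>
under TSO → <0 0 0>; <0 0 1>; <0 0 2>; <0 1 0>; <0 1 1>; <0 1 2>; <1 0 0>; <1 0 1>; <1 0 2>; <1 1 0>; <1 1 1>; <1 1 2>
under PSO → <0 0 0>; <0 0 1>; <0 0 2>; <0 1 0>; <0 1 1>; <0 1 2>; <1 0 0>; <1 0 1>; <1 0 2>; <1 1 0>; <1 1 1>; <1 1 2>
target <1 0 0> ∈ {TSO,PSO}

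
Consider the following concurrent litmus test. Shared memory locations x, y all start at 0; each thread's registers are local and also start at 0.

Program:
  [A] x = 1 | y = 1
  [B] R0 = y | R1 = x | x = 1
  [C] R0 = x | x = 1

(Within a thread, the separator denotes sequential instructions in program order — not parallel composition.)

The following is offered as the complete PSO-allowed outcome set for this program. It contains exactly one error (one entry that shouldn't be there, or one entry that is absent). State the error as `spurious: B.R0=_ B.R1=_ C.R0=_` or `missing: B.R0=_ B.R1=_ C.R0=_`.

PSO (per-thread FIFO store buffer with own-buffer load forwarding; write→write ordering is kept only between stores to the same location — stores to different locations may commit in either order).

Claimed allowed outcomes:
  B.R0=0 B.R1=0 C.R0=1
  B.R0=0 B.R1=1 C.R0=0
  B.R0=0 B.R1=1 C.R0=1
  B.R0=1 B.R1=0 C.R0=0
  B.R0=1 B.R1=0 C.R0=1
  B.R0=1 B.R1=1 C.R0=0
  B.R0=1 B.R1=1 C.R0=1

outcome vector order: (B.R0,B.R1,C.R0)
PSO (8): 0/0/0; 0/0/1; 0/1/0; 0/1/1; 1/0/0; 1/0/1; 1/1/0; 1/1/1
PSO∖claimed = {0/0/0}

missing: B.R0=0 B.R1=0 C.R0=0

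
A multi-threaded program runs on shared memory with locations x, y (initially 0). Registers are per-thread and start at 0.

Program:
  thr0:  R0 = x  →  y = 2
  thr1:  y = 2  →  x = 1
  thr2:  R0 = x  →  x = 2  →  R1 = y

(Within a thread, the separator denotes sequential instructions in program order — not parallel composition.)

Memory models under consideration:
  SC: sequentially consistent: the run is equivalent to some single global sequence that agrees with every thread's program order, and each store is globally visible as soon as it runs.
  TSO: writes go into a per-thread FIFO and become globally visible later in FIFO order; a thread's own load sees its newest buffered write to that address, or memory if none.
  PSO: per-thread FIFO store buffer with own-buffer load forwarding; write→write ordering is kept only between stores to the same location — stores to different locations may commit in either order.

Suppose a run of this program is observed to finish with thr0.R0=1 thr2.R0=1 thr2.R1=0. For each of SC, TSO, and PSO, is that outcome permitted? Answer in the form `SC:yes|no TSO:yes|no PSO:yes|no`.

outcome vector order: (thr0.R0,thr2.R0,thr2.R1)
SC (9): 0/0/0 0/0/2 0/1/2 1/0/0 1/0/2 1/1/2 2/0/0 2/0/2 2/1/2
TSO (9): 0/0/0 0/0/2 0/1/2 1/0/0 1/0/2 1/1/2 2/0/0 2/0/2 2/1/2
PSO (12): 0/0/0 0/0/2 0/1/0 0/1/2 1/0/0 1/0/2 1/1/0 1/1/2 2/0/0 2/0/2 2/1/0 2/1/2
target 1/1/0 ∈ {PSO}

SC:no TSO:no PSO:yes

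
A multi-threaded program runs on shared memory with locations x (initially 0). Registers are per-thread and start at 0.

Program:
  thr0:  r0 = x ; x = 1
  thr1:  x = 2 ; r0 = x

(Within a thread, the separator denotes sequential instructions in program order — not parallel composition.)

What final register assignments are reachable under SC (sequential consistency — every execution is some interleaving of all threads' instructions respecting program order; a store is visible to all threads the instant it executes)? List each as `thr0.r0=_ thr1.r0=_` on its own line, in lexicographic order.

thr0.r0=0 thr1.r0=1
thr0.r0=0 thr1.r0=2
thr0.r0=2 thr1.r0=1
thr0.r0=2 thr1.r0=2

outcome vector order: (thr0.r0,thr1.r0)
|SC outcomes| = 4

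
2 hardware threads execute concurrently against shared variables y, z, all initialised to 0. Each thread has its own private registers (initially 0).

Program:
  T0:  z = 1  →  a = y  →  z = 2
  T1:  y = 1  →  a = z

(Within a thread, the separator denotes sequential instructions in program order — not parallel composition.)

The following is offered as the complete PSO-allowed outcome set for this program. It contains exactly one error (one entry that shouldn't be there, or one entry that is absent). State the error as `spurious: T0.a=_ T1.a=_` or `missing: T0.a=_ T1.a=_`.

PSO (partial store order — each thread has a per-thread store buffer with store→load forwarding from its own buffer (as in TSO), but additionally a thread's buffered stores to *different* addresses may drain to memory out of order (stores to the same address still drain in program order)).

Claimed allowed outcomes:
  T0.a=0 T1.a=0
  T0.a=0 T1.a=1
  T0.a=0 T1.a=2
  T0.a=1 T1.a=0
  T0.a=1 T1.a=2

missing: T0.a=1 T1.a=1

outcome vector order: (T0.a,T1.a)
under PSO → 00; 01; 02; 10; 11; 12
PSO∖claimed = {11}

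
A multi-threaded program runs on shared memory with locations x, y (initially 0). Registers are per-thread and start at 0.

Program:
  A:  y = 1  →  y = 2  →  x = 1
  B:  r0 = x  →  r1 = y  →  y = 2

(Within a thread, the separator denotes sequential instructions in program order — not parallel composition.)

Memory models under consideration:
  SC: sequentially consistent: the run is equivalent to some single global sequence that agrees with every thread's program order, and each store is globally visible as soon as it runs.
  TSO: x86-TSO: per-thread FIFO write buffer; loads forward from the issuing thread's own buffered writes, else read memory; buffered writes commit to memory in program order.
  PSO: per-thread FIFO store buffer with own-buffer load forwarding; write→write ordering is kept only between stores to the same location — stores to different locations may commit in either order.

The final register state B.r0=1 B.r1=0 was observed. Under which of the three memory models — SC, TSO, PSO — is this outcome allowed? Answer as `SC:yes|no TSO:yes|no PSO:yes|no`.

SC:no TSO:no PSO:yes

outcome vector order: (B.r0,B.r1)
SC (4): <0 0>, <0 1>, <0 2>, <1 2>
TSO (4): <0 0>, <0 1>, <0 2>, <1 2>
PSO (6): <0 0>, <0 1>, <0 2>, <1 0>, <1 1>, <1 2>
target <1 0> ∈ {PSO}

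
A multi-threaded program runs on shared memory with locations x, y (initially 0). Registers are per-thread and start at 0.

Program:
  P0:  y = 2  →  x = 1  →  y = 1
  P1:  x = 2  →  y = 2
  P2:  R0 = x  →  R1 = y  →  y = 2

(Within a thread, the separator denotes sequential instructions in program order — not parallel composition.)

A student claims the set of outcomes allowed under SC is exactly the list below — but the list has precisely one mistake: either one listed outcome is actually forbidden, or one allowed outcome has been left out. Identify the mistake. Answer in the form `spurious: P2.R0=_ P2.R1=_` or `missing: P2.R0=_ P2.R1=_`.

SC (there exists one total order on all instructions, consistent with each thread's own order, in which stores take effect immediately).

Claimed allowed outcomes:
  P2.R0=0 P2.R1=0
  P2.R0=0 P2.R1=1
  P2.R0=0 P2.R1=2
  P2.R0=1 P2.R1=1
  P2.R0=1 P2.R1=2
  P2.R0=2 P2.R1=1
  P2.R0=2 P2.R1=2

outcome vector order: (P2.R0,P2.R1)
under SC → 00 01 02 11 12 20 21 22
SC∖claimed = {20}

missing: P2.R0=2 P2.R1=0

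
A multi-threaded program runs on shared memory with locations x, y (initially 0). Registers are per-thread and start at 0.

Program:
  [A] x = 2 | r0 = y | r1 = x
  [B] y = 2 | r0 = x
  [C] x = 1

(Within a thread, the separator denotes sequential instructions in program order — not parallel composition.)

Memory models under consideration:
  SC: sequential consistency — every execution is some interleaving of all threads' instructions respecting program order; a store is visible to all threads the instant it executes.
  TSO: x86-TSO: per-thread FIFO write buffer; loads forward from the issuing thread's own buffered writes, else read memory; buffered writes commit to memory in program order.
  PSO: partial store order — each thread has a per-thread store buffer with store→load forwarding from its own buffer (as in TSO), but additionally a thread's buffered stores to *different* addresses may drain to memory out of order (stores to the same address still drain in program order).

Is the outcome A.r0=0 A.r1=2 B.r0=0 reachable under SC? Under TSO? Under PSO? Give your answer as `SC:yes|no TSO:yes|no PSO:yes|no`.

outcome vector order: (A.r0,A.r1,B.r0)
SC (10): <0 1 1> <0 1 2> <0 2 1> <0 2 2> <2 1 0> <2 1 1> <2 1 2> <2 2 0> <2 2 1> <2 2 2>
TSO (12): <0 1 0> <0 1 1> <0 1 2> <0 2 0> <0 2 1> <0 2 2> <2 1 0> <2 1 1> <2 1 2> <2 2 0> <2 2 1> <2 2 2>
PSO (12): <0 1 0> <0 1 1> <0 1 2> <0 2 0> <0 2 1> <0 2 2> <2 1 0> <2 1 1> <2 1 2> <2 2 0> <2 2 1> <2 2 2>
target <0 2 0> ∈ {TSO,PSO}

SC:no TSO:yes PSO:yes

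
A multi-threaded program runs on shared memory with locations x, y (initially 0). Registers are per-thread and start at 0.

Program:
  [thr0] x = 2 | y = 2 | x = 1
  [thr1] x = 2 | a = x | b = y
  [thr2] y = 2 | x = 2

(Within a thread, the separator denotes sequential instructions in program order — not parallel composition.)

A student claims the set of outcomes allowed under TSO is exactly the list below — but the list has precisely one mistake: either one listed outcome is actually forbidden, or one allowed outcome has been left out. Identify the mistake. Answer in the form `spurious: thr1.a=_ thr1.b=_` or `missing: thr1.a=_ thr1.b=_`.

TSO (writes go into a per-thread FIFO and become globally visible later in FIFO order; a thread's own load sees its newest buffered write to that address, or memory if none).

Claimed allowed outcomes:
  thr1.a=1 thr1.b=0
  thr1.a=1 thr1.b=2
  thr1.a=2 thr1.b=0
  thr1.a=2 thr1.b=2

spurious: thr1.a=1 thr1.b=0

outcome vector order: (thr1.a,thr1.b)
TSO: 3 outcomes — {12; 20; 22}
claimed∖TSO = {10}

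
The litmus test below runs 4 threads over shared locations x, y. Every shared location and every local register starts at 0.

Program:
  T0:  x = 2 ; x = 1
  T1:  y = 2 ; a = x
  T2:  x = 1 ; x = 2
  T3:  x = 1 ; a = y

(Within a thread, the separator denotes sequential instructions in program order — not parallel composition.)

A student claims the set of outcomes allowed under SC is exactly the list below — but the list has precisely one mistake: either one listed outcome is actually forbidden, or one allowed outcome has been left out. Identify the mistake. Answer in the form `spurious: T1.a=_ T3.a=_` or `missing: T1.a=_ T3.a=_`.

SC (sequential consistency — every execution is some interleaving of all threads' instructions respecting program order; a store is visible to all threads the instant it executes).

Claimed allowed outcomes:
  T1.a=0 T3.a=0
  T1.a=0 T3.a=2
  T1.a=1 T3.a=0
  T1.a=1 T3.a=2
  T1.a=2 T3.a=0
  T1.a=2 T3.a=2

spurious: T1.a=0 T3.a=0

outcome vector order: (T1.a,T3.a)
[SC] allowed = {02, 10, 12, 20, 22}
claimed∖SC = {00}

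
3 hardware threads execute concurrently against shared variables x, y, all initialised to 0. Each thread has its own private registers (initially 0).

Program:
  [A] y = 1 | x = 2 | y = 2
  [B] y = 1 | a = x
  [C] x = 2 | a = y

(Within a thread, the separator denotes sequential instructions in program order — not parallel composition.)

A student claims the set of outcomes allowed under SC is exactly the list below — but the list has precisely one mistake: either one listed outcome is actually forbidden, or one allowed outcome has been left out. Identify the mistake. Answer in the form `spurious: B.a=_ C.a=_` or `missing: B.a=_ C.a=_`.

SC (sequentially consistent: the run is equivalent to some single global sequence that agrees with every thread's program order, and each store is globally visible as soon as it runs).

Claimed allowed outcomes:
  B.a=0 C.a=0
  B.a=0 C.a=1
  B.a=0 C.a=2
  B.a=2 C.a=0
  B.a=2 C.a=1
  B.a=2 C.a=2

outcome vector order: (B.a,C.a)
under SC → 01 02 20 21 22
claimed∖SC = {00}

spurious: B.a=0 C.a=0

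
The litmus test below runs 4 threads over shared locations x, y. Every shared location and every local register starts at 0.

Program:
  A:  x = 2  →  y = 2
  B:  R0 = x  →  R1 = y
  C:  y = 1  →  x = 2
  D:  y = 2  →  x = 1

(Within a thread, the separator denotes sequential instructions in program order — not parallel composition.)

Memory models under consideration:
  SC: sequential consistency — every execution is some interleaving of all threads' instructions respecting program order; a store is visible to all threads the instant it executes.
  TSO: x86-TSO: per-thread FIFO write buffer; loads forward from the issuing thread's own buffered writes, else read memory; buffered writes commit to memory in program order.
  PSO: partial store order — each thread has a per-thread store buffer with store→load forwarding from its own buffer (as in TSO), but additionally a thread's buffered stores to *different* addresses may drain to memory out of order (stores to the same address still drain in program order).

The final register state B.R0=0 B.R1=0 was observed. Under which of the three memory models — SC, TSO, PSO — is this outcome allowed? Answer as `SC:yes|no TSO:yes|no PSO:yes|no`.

outcome vector order: (B.R0,B.R1)
[SC] allowed = {0/0, 0/1, 0/2, 1/1, 1/2, 2/0, 2/1, 2/2}
[TSO] allowed = {0/0, 0/1, 0/2, 1/1, 1/2, 2/0, 2/1, 2/2}
[PSO] allowed = {0/0, 0/1, 0/2, 1/0, 1/1, 1/2, 2/0, 2/1, 2/2}
target 0/0 ∈ {SC,TSO,PSO}

SC:yes TSO:yes PSO:yes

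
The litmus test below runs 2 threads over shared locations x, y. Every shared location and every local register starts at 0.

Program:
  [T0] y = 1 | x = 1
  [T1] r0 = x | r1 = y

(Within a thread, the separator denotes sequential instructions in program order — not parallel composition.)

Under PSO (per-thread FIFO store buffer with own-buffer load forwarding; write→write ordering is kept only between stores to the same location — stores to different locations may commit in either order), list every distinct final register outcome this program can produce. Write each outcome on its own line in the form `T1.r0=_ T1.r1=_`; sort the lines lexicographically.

T1.r0=0 T1.r1=0
T1.r0=0 T1.r1=1
T1.r0=1 T1.r1=0
T1.r0=1 T1.r1=1

outcome vector order: (T1.r0,T1.r1)
|PSO outcomes| = 4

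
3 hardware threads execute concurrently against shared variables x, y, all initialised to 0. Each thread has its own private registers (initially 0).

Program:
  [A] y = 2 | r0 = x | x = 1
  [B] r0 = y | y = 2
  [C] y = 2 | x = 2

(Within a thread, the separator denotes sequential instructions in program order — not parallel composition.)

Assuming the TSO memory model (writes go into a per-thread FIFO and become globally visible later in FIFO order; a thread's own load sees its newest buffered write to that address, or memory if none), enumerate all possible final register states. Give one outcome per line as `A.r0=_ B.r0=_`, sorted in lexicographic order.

A.r0=0 B.r0=0
A.r0=0 B.r0=2
A.r0=2 B.r0=0
A.r0=2 B.r0=2

outcome vector order: (A.r0,B.r0)
|TSO outcomes| = 4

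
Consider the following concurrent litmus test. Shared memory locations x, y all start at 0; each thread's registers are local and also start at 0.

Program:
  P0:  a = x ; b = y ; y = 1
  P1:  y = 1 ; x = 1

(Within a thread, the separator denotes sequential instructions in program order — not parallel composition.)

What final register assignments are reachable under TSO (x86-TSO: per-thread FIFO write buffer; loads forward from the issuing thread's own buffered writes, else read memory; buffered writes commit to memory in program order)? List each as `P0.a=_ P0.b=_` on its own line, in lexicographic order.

outcome vector order: (P0.a,P0.b)
|TSO outcomes| = 3

P0.a=0 P0.b=0
P0.a=0 P0.b=1
P0.a=1 P0.b=1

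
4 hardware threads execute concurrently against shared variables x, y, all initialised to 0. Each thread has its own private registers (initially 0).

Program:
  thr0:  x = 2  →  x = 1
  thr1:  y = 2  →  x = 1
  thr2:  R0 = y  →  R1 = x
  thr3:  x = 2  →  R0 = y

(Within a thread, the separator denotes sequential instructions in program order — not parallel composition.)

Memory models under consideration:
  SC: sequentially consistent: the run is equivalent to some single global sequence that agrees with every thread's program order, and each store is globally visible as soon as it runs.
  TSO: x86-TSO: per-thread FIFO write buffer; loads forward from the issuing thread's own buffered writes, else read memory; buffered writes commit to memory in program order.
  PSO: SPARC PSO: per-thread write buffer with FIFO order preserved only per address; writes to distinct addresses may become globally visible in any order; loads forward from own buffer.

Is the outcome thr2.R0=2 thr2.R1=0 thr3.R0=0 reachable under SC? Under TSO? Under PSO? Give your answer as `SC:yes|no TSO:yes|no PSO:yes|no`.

SC:no TSO:yes PSO:yes

outcome vector order: (thr2.R0,thr2.R1,thr3.R0)
SC (11): 0/0/0; 0/0/2; 0/1/0; 0/1/2; 0/2/0; 0/2/2; 2/0/2; 2/1/0; 2/1/2; 2/2/0; 2/2/2
TSO (12): 0/0/0; 0/0/2; 0/1/0; 0/1/2; 0/2/0; 0/2/2; 2/0/0; 2/0/2; 2/1/0; 2/1/2; 2/2/0; 2/2/2
PSO (12): 0/0/0; 0/0/2; 0/1/0; 0/1/2; 0/2/0; 0/2/2; 2/0/0; 2/0/2; 2/1/0; 2/1/2; 2/2/0; 2/2/2
target 2/0/0 ∈ {TSO,PSO}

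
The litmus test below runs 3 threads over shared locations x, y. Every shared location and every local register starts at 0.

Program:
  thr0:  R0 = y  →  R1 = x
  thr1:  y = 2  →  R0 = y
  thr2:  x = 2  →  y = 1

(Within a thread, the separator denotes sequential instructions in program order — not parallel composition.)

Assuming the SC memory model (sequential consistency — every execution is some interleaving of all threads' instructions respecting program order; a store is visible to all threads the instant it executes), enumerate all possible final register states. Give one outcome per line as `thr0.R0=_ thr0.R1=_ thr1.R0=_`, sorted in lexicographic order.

outcome vector order: (thr0.R0,thr0.R1,thr1.R0)
|SC outcomes| = 10

thr0.R0=0 thr0.R1=0 thr1.R0=1
thr0.R0=0 thr0.R1=0 thr1.R0=2
thr0.R0=0 thr0.R1=2 thr1.R0=1
thr0.R0=0 thr0.R1=2 thr1.R0=2
thr0.R0=1 thr0.R1=2 thr1.R0=1
thr0.R0=1 thr0.R1=2 thr1.R0=2
thr0.R0=2 thr0.R1=0 thr1.R0=1
thr0.R0=2 thr0.R1=0 thr1.R0=2
thr0.R0=2 thr0.R1=2 thr1.R0=1
thr0.R0=2 thr0.R1=2 thr1.R0=2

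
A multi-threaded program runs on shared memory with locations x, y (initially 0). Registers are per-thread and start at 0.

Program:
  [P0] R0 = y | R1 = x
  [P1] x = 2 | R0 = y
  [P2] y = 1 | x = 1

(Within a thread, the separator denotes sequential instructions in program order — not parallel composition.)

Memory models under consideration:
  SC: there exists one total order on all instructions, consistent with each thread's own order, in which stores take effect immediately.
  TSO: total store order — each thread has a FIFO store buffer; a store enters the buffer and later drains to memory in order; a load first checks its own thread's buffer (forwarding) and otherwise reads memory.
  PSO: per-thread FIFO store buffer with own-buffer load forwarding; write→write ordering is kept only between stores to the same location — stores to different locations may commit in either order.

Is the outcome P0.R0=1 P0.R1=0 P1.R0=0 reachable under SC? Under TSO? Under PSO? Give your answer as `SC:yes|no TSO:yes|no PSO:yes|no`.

outcome vector order: (P0.R0,P0.R1,P1.R0)
under SC → <0 0 0> <0 0 1> <0 1 0> <0 1 1> <0 2 0> <0 2 1> <1 0 1> <1 1 0> <1 1 1> <1 2 0> <1 2 1>
under TSO → <0 0 0> <0 0 1> <0 1 0> <0 1 1> <0 2 0> <0 2 1> <1 0 0> <1 0 1> <1 1 0> <1 1 1> <1 2 0> <1 2 1>
under PSO → <0 0 0> <0 0 1> <0 1 0> <0 1 1> <0 2 0> <0 2 1> <1 0 0> <1 0 1> <1 1 0> <1 1 1> <1 2 0> <1 2 1>
target <1 0 0> ∈ {TSO,PSO}

SC:no TSO:yes PSO:yes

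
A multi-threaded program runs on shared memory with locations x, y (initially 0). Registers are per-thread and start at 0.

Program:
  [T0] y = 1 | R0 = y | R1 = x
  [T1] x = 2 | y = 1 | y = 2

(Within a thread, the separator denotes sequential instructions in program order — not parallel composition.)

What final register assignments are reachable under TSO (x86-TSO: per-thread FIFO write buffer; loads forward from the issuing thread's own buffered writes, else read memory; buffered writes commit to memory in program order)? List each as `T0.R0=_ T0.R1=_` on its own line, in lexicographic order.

outcome vector order: (T0.R0,T0.R1)
|TSO outcomes| = 3

T0.R0=1 T0.R1=0
T0.R0=1 T0.R1=2
T0.R0=2 T0.R1=2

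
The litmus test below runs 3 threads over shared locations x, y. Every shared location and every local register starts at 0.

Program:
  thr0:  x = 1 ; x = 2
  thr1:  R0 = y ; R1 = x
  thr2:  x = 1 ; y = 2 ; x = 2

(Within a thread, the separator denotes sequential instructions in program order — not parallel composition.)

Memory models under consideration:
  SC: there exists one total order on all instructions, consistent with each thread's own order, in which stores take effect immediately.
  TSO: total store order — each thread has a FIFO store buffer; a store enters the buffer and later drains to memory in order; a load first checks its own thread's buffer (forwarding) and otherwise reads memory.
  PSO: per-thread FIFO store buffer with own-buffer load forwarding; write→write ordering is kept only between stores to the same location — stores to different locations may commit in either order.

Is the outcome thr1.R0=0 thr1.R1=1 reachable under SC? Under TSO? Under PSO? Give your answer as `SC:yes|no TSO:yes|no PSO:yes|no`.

SC:yes TSO:yes PSO:yes

outcome vector order: (thr1.R0,thr1.R1)
SC: 5 outcomes — {00; 01; 02; 21; 22}
TSO: 5 outcomes — {00; 01; 02; 21; 22}
PSO: 6 outcomes — {00; 01; 02; 20; 21; 22}
target 01 ∈ {SC,TSO,PSO}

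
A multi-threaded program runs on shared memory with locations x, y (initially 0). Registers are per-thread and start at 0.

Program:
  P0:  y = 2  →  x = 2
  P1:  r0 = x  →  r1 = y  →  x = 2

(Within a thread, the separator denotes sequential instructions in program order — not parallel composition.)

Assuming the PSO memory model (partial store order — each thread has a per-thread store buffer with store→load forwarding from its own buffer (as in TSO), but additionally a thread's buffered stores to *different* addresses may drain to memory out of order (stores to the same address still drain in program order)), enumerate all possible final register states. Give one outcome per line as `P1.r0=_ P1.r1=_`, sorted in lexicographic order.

outcome vector order: (P1.r0,P1.r1)
|PSO outcomes| = 4

P1.r0=0 P1.r1=0
P1.r0=0 P1.r1=2
P1.r0=2 P1.r1=0
P1.r0=2 P1.r1=2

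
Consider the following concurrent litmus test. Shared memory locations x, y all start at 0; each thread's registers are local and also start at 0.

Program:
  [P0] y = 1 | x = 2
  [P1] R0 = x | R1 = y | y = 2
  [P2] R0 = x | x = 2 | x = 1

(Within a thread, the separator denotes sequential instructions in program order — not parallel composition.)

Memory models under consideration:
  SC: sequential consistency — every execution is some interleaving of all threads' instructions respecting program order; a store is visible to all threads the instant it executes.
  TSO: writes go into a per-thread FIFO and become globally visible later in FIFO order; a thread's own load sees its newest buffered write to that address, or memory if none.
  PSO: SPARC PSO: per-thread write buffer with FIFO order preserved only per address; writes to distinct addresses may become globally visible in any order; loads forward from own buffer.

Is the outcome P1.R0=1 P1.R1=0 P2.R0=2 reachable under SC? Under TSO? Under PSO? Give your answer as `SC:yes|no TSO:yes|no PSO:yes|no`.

SC:no TSO:no PSO:yes

outcome vector order: (P1.R0,P1.R1,P2.R0)
SC (10): (0,0,0), (0,0,2), (0,1,0), (0,1,2), (1,0,0), (1,1,0), (1,1,2), (2,0,0), (2,1,0), (2,1,2)
TSO (10): (0,0,0), (0,0,2), (0,1,0), (0,1,2), (1,0,0), (1,1,0), (1,1,2), (2,0,0), (2,1,0), (2,1,2)
PSO (12): (0,0,0), (0,0,2), (0,1,0), (0,1,2), (1,0,0), (1,0,2), (1,1,0), (1,1,2), (2,0,0), (2,0,2), (2,1,0), (2,1,2)
target (1,0,2) ∈ {PSO}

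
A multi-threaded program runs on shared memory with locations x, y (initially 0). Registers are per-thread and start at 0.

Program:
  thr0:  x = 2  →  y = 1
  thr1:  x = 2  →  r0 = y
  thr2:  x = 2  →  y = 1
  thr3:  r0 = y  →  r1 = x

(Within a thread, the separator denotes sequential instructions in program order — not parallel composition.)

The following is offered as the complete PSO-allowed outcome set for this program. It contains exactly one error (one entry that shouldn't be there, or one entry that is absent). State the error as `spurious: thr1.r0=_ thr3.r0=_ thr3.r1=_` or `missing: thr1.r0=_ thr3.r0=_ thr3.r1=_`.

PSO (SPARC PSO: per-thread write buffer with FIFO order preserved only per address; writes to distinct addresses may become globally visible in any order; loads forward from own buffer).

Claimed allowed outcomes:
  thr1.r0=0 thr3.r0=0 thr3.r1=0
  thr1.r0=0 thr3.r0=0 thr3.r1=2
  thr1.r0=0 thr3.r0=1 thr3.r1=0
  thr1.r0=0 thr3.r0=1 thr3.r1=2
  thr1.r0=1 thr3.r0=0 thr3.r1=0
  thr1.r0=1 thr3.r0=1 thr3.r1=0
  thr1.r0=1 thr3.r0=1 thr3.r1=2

missing: thr1.r0=1 thr3.r0=0 thr3.r1=2

outcome vector order: (thr1.r0,thr3.r0,thr3.r1)
PSO (8): (0,0,0), (0,0,2), (0,1,0), (0,1,2), (1,0,0), (1,0,2), (1,1,0), (1,1,2)
PSO∖claimed = {(1,0,2)}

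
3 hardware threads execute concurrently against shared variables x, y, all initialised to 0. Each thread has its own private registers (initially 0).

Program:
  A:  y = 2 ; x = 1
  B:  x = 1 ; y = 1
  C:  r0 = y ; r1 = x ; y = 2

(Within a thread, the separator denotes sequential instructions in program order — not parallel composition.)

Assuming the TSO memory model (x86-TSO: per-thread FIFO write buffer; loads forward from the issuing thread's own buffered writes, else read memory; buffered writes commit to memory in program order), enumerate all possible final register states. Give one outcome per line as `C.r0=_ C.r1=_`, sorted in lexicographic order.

C.r0=0 C.r1=0
C.r0=0 C.r1=1
C.r0=1 C.r1=1
C.r0=2 C.r1=0
C.r0=2 C.r1=1

outcome vector order: (C.r0,C.r1)
|TSO outcomes| = 5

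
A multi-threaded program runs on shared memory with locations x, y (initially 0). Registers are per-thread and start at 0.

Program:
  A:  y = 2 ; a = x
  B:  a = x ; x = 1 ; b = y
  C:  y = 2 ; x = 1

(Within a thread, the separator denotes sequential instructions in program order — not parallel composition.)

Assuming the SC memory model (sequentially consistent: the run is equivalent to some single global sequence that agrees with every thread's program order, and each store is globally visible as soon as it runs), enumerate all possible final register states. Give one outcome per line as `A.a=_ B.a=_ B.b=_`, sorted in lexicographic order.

outcome vector order: (A.a,B.a,B.b)
|SC outcomes| = 5

A.a=0 B.a=0 B.b=2
A.a=0 B.a=1 B.b=2
A.a=1 B.a=0 B.b=0
A.a=1 B.a=0 B.b=2
A.a=1 B.a=1 B.b=2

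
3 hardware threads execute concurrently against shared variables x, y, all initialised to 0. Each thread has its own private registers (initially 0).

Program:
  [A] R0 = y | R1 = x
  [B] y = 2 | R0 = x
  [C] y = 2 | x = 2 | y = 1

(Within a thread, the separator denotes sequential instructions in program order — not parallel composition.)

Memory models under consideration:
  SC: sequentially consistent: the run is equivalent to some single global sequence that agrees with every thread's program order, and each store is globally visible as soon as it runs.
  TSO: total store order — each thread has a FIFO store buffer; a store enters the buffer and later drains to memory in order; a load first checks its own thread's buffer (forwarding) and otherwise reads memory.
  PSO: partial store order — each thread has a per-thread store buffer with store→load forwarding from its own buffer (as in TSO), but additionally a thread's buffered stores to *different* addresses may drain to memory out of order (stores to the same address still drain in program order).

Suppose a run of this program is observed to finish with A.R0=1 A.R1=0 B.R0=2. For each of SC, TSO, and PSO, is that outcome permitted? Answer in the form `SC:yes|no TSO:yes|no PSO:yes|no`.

outcome vector order: (A.R0,A.R1,B.R0)
SC (10): <0 0 0>, <0 0 2>, <0 2 0>, <0 2 2>, <1 2 0>, <1 2 2>, <2 0 0>, <2 0 2>, <2 2 0>, <2 2 2>
TSO (10): <0 0 0>, <0 0 2>, <0 2 0>, <0 2 2>, <1 2 0>, <1 2 2>, <2 0 0>, <2 0 2>, <2 2 0>, <2 2 2>
PSO (12): <0 0 0>, <0 0 2>, <0 2 0>, <0 2 2>, <1 0 0>, <1 0 2>, <1 2 0>, <1 2 2>, <2 0 0>, <2 0 2>, <2 2 0>, <2 2 2>
target <1 0 2> ∈ {PSO}

SC:no TSO:no PSO:yes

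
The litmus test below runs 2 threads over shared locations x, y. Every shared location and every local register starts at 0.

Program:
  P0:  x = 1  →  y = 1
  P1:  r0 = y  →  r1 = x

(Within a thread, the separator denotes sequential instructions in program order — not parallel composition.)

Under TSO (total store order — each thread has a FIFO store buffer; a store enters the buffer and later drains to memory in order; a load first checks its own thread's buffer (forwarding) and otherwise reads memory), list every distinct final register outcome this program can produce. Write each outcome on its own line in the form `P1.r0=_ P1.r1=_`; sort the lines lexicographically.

outcome vector order: (P1.r0,P1.r1)
|TSO outcomes| = 3

P1.r0=0 P1.r1=0
P1.r0=0 P1.r1=1
P1.r0=1 P1.r1=1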